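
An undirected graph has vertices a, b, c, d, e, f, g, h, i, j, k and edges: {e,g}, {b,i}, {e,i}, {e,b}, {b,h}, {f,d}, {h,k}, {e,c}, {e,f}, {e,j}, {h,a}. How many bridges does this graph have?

The edges on the cycle e-b-i-e are not bridges since each lies on that cycle.
But removing h—a disconnects h from a; removing e—g disconnects e from g; removing f—d disconnects f from d; removing h—k disconnects h from k — these are bridges.
In total 8 edges are bridges.

8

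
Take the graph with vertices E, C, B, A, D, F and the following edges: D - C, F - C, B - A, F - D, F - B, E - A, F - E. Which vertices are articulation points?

Removing F increases the component count from 1 to 2, so F is a cut vertex.
By contrast removing D leaves 1 component; it is not a cut vertex. No other vertex is a cut vertex either.

F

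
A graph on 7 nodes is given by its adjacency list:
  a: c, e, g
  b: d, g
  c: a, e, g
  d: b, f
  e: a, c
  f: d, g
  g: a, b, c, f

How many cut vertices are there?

1

Removing g increases the component count from 1 to 2, so g is a cut vertex.
By contrast removing b leaves 1 component; it is not a cut vertex. No other vertex is a cut vertex either.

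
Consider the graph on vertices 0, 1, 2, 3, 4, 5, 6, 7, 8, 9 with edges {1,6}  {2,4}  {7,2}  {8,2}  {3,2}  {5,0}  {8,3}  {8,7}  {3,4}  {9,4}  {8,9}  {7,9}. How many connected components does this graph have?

3

Starting from 0 we can reach 0, 5. That is one component of size 2.
Starting from 1 we can reach 1, 6. That is one component of size 2.
Starting from 2 we can reach 2, 3, 4, 7, 8, 9. That is one component of size 6.
Total: 3 components.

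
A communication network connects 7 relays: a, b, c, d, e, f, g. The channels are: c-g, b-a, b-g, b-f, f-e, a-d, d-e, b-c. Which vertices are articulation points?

b

Removing b increases the component count from 1 to 2, so b is a cut vertex.
By contrast removing g leaves 1 component; it is not a cut vertex. No other vertex is a cut vertex either.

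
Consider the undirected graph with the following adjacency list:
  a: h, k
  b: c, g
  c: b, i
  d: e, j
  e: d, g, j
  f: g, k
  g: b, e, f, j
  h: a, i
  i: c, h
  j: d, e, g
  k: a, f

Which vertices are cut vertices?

g

Removing g increases the component count from 1 to 2, so g is a cut vertex.
By contrast removing c leaves 1 component; it is not a cut vertex. No other vertex is a cut vertex either.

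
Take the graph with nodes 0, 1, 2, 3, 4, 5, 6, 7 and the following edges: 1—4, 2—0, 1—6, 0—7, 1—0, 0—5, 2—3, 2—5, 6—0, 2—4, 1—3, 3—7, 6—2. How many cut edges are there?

The edges on the cycle 1-6-2-4-1 are not bridges since each lies on that cycle.
Every edge lies on some cycle, so there are no bridges.

0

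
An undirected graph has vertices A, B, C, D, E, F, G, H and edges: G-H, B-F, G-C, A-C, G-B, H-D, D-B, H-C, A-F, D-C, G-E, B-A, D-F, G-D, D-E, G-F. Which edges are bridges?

The edges on the cycle G-H-D-E-G are not bridges since each lies on that cycle.
Every edge lies on some cycle, so there are no bridges.

none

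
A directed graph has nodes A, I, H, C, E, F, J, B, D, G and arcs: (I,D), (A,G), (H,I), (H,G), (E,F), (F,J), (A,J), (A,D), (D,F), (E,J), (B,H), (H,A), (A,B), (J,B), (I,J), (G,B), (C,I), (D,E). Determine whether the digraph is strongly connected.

There is no directed path from D to C, so the graph is not strongly connected.

No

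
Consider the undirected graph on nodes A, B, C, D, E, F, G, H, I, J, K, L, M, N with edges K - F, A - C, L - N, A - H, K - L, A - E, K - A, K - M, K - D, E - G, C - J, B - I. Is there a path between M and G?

From M we can reach A, C, D, E, F, G, H, J, K, L, M, N, which includes G.

Yes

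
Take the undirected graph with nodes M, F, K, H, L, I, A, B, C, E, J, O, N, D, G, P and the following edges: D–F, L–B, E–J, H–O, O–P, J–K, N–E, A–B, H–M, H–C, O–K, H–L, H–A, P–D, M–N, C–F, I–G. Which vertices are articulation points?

Removing H increases the component count from 2 to 3, so H is a cut vertex.
By contrast removing N leaves 2 components; it is not a cut vertex. No other vertex is a cut vertex either.

H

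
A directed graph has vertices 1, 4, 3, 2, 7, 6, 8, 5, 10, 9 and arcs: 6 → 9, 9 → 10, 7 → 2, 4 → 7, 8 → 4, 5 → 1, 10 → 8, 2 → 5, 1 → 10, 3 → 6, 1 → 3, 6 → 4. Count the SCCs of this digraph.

1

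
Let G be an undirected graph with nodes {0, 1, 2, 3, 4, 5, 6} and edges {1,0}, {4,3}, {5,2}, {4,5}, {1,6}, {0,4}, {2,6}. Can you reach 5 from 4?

From 4 we can reach 0, 1, 2, 3, 4, 5, 6, which includes 5.

Yes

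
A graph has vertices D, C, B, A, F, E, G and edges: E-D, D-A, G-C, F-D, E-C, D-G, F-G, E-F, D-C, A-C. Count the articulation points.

Removing G, for instance, still leaves 2 components. No single vertex removal increases the component count — the graph has no articulation points.

0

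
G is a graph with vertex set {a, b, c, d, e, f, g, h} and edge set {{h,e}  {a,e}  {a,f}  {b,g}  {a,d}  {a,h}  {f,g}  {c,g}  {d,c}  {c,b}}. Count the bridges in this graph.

The edges on the cycle a-h-e-a are not bridges since each lies on that cycle.
Every edge lies on some cycle, so there are no bridges.

0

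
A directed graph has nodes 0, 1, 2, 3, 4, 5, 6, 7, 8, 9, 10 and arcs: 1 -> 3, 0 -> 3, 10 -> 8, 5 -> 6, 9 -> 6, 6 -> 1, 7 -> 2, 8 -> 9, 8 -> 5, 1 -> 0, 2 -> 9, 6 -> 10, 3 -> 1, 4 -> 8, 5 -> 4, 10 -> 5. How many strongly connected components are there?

4

{4, 5, 6, 8, 9, 10} are all mutually reachable — one SCC of size 6.
{0, 1, 3} are all mutually reachable — one SCC of size 3.
{7} is an SCC by itself.
{2} is an SCC by itself.
That gives 4 strongly connected components.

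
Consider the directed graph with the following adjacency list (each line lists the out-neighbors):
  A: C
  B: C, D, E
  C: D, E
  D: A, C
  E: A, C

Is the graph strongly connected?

There is no directed path from D to B, so the graph is not strongly connected.

No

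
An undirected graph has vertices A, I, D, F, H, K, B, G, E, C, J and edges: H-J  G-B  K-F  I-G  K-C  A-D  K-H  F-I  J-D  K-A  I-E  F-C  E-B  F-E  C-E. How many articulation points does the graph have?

Removing K increases the component count from 1 to 2, so K is a cut vertex.
By contrast removing J leaves 1 component; it is not a cut vertex. No other vertex is a cut vertex either.

1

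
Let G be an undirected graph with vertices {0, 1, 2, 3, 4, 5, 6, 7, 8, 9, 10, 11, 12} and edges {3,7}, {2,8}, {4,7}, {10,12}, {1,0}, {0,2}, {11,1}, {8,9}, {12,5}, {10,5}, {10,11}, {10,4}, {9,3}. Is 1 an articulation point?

No

Deleting 1 leaves 2 components (was 2), so 1 is not a cut vertex.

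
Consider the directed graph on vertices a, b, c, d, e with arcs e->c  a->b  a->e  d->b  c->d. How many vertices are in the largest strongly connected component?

1

{c} is an SCC by itself.
{d} is an SCC by itself.
{e} is an SCC by itself.
{a} is an SCC by itself.
{b} is an SCC by itself.
The largest has 1 vertex.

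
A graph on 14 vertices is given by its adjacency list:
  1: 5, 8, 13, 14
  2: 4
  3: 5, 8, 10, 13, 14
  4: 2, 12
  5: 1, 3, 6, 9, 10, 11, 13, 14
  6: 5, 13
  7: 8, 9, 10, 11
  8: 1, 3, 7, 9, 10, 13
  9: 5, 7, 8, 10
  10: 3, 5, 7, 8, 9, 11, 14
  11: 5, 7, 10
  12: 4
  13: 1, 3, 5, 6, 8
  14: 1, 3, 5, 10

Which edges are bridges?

The edges on the cycle 10-3-14-1-8-10 are not bridges since each lies on that cycle.
But removing 4-2 disconnects 4 from 2; removing 12-4 disconnects 12 from 4 — these are bridges.

12-4, 2-4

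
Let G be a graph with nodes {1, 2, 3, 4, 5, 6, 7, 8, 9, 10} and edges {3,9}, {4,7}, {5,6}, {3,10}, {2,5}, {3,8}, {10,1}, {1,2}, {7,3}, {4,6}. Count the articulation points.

1

Removing 3 increases the component count from 1 to 3, so 3 is a cut vertex.
By contrast removing 10 leaves 1 component; it is not a cut vertex. No other vertex is a cut vertex either.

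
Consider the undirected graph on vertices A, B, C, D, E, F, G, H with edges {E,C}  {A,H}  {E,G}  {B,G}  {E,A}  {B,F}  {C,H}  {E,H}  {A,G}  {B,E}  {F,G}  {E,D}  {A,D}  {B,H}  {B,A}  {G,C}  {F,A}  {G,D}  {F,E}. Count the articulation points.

Removing F, for instance, still leaves 1 component. No single vertex removal increases the component count — the graph has no articulation points.

0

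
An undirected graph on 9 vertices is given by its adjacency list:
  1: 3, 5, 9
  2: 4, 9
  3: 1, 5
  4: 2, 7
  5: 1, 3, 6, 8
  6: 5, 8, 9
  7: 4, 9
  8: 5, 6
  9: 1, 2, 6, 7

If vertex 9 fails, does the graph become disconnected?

Deleting 9 raises the number of components from 1 to 2, so 9 is a cut vertex.

Yes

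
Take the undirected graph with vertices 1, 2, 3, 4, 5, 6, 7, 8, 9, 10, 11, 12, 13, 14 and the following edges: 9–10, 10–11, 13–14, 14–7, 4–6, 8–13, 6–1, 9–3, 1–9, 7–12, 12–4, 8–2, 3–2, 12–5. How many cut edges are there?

The edges on the cycle 8-13-14-7-12-4-6-1-9-3-2-8 are not bridges since each lies on that cycle.
But removing 9–10 disconnects 9 from 10; removing 10–11 disconnects 10 from 11; removing 12–5 disconnects 12 from 5 — these are bridges.
That makes 3 bridges.

3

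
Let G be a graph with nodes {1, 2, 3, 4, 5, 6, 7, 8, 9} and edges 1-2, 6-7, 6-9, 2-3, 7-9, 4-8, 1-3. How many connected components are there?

5 is isolated — a component by itself.
Starting from 4 we can reach 4, 8. That is one component of size 2.
Starting from 6 we can reach 6, 7, 9. That is one component of size 3.
Starting from 1 we can reach 1, 2, 3. That is one component of size 3.
Total: 4 components.

4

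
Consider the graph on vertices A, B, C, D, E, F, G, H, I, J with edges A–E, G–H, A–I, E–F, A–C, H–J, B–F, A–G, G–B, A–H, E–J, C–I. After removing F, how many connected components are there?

2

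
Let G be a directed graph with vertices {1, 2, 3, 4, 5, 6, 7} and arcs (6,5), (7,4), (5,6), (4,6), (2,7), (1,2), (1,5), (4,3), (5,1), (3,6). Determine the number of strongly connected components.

1

{1, 2, 3, 4, 5, 6, 7} are all mutually reachable — one SCC of size 7.
That gives 1 strongly connected component.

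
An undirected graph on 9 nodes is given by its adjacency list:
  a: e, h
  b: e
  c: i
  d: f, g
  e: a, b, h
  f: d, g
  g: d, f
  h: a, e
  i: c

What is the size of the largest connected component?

Starting from c we can reach c, i. That is one component of size 2.
Starting from d we can reach d, f, g. That is one component of size 3.
Starting from a we can reach a, b, e, h. That is one component of size 4.
The largest has 4 vertices.

4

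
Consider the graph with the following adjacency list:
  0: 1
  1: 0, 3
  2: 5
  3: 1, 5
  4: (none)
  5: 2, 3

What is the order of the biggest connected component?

4 is isolated — a component by itself.
Starting from 0 we can reach 0, 1, 2, 3, 5. That is one component of size 5.
The largest has 5 vertices.

5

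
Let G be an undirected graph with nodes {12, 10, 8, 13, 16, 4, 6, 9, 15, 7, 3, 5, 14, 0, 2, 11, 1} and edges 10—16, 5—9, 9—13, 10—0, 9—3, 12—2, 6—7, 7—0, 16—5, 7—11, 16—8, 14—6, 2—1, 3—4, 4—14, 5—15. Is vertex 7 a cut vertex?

Yes

Deleting 7 raises the number of components from 2 to 3, so 7 is a cut vertex.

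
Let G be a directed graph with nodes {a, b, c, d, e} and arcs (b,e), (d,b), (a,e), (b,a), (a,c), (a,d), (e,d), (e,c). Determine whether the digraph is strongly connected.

No

There is no directed path from c to d, so the graph is not strongly connected.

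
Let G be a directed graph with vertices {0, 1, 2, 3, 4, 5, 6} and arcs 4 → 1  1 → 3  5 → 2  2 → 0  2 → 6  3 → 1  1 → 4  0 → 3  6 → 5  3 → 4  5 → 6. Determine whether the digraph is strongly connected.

There is no directed path from 4 to 0, so the graph is not strongly connected.

No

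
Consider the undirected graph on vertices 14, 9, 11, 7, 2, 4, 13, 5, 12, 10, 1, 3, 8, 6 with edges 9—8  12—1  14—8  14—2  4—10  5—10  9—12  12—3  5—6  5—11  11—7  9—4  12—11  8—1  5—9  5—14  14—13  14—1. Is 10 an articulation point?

No

Deleting 10 leaves 1 component (was 1) (its neighbors 4, 5 remain connected to each other), so 10 is not a cut vertex.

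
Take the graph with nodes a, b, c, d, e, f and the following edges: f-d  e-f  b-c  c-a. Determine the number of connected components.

Starting from d we can reach d, e, f. That is one component of size 3.
Starting from a we can reach a, b, c. That is one component of size 3.
Total: 2 components.

2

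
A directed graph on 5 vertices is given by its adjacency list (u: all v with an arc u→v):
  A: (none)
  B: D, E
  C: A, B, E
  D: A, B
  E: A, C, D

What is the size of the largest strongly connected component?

4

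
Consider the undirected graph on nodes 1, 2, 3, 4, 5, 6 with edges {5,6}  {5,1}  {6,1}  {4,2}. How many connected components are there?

3

3 is isolated — a component by itself.
Starting from 2 we can reach 2, 4. That is one component of size 2.
Starting from 1 we can reach 1, 5, 6. That is one component of size 3.
Total: 3 components.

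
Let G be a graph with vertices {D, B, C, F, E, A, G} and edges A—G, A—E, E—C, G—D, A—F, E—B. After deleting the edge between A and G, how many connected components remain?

2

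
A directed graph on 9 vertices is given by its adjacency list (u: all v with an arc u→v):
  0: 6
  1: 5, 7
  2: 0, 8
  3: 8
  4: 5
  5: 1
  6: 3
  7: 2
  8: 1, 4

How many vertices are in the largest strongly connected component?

{0, 1, 2, 3, 4, 5, 6, 7, 8} are all mutually reachable — one SCC of size 9.
The largest has 9 vertices.

9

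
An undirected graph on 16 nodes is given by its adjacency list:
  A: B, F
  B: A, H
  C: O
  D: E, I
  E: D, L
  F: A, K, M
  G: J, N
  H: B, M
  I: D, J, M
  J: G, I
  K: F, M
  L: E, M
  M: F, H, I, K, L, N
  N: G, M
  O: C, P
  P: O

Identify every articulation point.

Removing M increases the component count from 2 to 3, so M is a cut vertex.
Removing O increases the component count from 2 to 3, so O is a cut vertex.
By contrast removing F leaves 2 components; it is not a cut vertex. No other vertex is a cut vertex either.

M, O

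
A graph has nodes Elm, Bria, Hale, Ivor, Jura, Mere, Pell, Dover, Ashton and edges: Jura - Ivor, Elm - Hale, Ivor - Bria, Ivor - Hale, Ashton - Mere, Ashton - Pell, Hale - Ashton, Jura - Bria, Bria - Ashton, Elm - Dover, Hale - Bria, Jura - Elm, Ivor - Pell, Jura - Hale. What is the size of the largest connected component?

9

Starting from Elm we can reach Elm, Bria, Hale, Ivor, Jura, Mere, Pell, Dover, Ashton. That is one component of size 9.
The largest has 9 vertices.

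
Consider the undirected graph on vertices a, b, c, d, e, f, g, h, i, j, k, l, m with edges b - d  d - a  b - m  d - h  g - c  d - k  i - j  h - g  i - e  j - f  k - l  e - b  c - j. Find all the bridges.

a-d, b-m, d-k, f-j, k-l

The edges on the cycle i-e-b-d-h-g-c-j-i are not bridges since each lies on that cycle.
But removing f - j disconnects f from j; removing k - l disconnects k from l; removing b - m disconnects b from m; removing k - d disconnects k from d — these are bridges.
In total 5 edges are bridges.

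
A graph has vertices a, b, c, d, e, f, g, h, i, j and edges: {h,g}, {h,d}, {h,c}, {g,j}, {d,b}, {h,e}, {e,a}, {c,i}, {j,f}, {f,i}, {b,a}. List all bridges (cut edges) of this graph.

The edges on the cycle h-g-j-f-i-c-h are not bridges since each lies on that cycle.
Every edge lies on some cycle, so there are no bridges.

none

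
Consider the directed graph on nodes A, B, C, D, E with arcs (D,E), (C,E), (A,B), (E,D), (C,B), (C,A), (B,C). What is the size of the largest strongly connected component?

3

{A, B, C} are all mutually reachable — one SCC of size 3.
{D, E} are all mutually reachable — one SCC of size 2.
The largest has 3 vertices.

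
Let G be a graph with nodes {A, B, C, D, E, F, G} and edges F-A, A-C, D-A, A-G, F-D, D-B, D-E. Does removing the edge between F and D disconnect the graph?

After removing F-D, the path F-A-D still connects them, so the edge is not a bridge.

No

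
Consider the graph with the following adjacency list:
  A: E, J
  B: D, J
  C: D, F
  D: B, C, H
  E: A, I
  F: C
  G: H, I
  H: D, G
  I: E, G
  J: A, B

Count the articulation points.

2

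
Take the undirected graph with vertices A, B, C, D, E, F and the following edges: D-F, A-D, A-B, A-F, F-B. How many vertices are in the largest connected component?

4

C is isolated — a component by itself.
E is isolated — a component by itself.
Starting from A we can reach A, B, D, F. That is one component of size 4.
The largest has 4 vertices.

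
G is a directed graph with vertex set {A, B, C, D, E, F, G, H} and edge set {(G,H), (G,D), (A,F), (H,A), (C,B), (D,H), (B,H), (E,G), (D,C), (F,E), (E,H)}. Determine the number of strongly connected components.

1

{A, B, C, D, E, F, G, H} are all mutually reachable — one SCC of size 8.
That gives 1 strongly connected component.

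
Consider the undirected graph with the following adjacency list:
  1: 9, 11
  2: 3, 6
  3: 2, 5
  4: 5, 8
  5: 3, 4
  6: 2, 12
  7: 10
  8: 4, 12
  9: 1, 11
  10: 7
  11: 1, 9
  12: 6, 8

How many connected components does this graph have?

Starting from 7 we can reach 7, 10. That is one component of size 2.
Starting from 1 we can reach 1, 9, 11. That is one component of size 3.
Starting from 2 we can reach 2, 3, 4, 5, 6, 8, 12. That is one component of size 7.
Total: 3 components.

3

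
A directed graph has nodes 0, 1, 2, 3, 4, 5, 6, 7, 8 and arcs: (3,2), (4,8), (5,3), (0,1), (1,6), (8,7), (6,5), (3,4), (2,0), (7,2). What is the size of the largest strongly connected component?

{0, 1, 2, 3, 4, 5, 6, 7, 8} are all mutually reachable — one SCC of size 9.
The largest has 9 vertices.

9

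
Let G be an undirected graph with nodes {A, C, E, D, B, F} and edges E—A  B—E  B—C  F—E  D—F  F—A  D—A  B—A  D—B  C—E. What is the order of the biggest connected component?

Starting from A we can reach A, B, C, D, E, F. That is one component of size 6.
The largest has 6 vertices.

6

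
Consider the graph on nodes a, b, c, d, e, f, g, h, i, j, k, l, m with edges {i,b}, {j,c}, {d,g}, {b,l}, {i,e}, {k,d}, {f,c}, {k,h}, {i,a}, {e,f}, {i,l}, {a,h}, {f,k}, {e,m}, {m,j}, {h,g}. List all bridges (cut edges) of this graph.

The edges on the cycle i-b-l-i are not bridges since each lies on that cycle.
Every edge lies on some cycle, so there are no bridges.

none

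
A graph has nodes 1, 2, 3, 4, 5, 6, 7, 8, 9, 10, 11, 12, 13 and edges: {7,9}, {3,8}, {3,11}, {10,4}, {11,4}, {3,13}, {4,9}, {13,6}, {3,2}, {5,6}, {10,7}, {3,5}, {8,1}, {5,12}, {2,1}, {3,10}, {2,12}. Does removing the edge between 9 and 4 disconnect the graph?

No

After removing 9—4, the path 9-7-10-4 still connects them, so the edge is not a bridge.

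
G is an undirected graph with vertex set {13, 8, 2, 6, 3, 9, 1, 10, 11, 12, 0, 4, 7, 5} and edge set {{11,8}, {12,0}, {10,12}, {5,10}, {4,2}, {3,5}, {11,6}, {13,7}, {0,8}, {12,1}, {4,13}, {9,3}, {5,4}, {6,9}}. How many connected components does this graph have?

Starting from 0 we can reach 0, 1, 2, 3, 4, 5, 6, 7, 8, 9, 10, 11, 12, 13. That is one component of size 14.
Total: 1 component.

1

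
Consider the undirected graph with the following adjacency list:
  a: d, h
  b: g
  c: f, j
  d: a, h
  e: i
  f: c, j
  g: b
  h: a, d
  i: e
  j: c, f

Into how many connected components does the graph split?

4

Starting from e we can reach e, i. That is one component of size 2.
Starting from b we can reach b, g. That is one component of size 2.
Starting from c we can reach c, f, j. That is one component of size 3.
Starting from a we can reach a, d, h. That is one component of size 3.
Total: 4 components.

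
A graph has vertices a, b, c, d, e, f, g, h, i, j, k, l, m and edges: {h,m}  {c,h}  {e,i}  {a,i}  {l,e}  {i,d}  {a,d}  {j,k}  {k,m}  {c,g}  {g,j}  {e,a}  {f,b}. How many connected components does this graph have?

Starting from b we can reach b, f. That is one component of size 2.
Starting from a we can reach a, d, e, i, l. That is one component of size 5.
Starting from c we can reach c, g, h, j, k, m. That is one component of size 6.
Total: 3 components.

3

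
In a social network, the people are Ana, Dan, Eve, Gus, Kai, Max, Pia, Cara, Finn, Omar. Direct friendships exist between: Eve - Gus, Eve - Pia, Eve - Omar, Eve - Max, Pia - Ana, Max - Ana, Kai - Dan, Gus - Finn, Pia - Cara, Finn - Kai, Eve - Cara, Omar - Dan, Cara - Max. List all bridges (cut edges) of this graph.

none

The edges on the cycle Eve-Gus-Finn-Kai-Dan-Omar-Eve are not bridges since each lies on that cycle.
Every edge lies on some cycle, so there are no bridges.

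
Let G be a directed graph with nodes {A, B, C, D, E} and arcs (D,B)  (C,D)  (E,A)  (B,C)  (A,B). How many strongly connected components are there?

3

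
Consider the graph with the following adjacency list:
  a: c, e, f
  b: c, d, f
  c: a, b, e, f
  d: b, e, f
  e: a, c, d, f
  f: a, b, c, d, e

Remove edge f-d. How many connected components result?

1

f and d are still connected via f-b-d, so the component count stays at 1.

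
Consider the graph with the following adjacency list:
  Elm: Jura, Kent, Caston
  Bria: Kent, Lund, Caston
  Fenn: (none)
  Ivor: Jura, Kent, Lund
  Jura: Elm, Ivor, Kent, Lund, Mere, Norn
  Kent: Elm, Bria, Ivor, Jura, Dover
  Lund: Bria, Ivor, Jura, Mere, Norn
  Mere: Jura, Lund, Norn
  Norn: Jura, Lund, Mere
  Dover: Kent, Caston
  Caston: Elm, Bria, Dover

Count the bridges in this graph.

The edges on the cycle Norn-Lund-Bria-Kent-Ivor-Jura-Norn are not bridges since each lies on that cycle.
Every edge lies on some cycle, so there are no bridges.

0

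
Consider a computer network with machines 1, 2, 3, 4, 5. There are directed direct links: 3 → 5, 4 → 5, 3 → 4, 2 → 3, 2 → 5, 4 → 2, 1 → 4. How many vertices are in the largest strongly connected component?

3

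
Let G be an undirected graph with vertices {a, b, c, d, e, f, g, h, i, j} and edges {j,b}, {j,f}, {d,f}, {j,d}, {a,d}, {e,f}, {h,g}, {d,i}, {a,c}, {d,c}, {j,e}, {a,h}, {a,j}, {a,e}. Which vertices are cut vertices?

a, d, h, j

Removing a increases the component count from 1 to 2, so a is a cut vertex.
Removing d increases the component count from 1 to 2, so d is a cut vertex.
Removing h increases the component count from 1 to 2, so h is a cut vertex.
Likewise j is a cut vertex.
By contrast removing g leaves 1 component; it is not a cut vertex. No other vertex is a cut vertex either.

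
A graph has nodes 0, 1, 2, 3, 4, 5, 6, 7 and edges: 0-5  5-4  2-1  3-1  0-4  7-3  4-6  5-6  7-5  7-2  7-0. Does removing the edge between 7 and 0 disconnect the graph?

After removing 7-0, the path 7-5-0 still connects them, so the edge is not a bridge.

No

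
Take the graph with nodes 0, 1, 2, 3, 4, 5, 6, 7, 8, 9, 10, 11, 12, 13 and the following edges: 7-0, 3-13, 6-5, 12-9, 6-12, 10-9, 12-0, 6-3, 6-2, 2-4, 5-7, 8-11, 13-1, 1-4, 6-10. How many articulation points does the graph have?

Removing 6 increases the component count from 2 to 3, so 6 is a cut vertex.
By contrast removing 11 leaves 2 components; it is not a cut vertex. No other vertex is a cut vertex either.

1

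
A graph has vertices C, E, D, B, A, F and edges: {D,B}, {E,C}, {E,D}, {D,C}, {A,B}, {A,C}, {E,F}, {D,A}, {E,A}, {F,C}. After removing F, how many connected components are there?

With F gone, the remaining components are: {A, B, C, D, E}.
That is 1 component.

1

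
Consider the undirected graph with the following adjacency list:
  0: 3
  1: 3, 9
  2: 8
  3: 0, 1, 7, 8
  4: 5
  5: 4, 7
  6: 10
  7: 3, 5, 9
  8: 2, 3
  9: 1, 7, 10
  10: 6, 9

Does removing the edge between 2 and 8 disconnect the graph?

Yes

Removing 2-8 leaves no path between 2 and 8: the component count goes from 1 to 2. So it is a bridge.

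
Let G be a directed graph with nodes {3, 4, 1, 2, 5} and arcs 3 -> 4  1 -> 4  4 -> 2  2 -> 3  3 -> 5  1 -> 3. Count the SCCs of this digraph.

3

{2, 3, 4} are all mutually reachable — one SCC of size 3.
{1} is an SCC by itself.
{5} is an SCC by itself.
That gives 3 strongly connected components.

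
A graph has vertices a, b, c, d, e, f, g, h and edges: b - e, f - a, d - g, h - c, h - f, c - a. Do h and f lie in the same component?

From h we can reach a, c, f, h, which includes f.

Yes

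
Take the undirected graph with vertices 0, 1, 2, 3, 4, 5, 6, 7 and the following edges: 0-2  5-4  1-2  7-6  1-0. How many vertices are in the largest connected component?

3 is isolated — a component by itself.
Starting from 4 we can reach 4, 5. That is one component of size 2.
Starting from 6 we can reach 6, 7. That is one component of size 2.
Starting from 0 we can reach 0, 1, 2. That is one component of size 3.
The largest has 3 vertices.

3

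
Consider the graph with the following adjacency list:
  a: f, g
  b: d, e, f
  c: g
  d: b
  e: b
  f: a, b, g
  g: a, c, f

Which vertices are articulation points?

b, f, g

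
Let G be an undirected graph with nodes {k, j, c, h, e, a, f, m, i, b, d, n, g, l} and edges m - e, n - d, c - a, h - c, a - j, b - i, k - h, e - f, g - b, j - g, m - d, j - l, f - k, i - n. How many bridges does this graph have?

The edges on the cycle m-e-f-k-h-c-a-j-g-b-i-n-d-m are not bridges since each lies on that cycle.
But removing l - j disconnects l from j — this is a bridge.

1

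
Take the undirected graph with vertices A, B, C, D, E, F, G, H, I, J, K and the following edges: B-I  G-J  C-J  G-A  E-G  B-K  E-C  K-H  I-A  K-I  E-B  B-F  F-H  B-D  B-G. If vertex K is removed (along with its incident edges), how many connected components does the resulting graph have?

With K gone, the remaining components are: {A, B, C, D, E, F, G, H, I, J}.
That is 1 component.

1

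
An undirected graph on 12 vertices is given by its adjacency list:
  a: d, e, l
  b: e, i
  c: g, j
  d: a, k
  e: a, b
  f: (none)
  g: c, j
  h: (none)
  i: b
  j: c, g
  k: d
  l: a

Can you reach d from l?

Yes

From l we can reach a, b, d, e, i, k, l, which includes d.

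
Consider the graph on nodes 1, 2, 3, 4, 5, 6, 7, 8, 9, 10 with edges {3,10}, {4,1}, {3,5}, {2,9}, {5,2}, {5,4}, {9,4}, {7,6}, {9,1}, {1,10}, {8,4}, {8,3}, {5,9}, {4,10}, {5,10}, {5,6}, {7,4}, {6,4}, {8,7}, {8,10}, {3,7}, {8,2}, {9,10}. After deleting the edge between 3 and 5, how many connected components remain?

3 and 5 are still connected via 3-10-5, so the component count stays at 1.

1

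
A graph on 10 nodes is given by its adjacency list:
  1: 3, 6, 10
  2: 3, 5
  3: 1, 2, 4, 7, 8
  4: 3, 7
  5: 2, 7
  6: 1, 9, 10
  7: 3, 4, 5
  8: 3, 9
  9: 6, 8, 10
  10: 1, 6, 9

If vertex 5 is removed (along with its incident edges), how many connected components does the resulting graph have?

1

With 5 gone, the remaining components are: {1, 2, 3, 4, 6, 7, 8, 9, 10}.
That is 1 component.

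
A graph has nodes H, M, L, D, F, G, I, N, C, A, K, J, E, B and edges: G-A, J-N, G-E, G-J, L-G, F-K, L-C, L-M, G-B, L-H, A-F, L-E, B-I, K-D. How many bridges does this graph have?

11

The edges on the cycle L-G-E-L are not bridges since each lies on that cycle.
But removing L-H disconnects L from H; removing G-A disconnects G from A; removing A-F disconnects A from F; removing G-B disconnects G from B — these are bridges.
In total 11 edges are bridges.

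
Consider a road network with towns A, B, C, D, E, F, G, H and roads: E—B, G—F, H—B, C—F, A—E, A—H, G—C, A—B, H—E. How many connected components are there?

D is isolated — a component by itself.
Starting from C we can reach C, F, G. That is one component of size 3.
Starting from A we can reach A, B, E, H. That is one component of size 4.
Total: 3 components.

3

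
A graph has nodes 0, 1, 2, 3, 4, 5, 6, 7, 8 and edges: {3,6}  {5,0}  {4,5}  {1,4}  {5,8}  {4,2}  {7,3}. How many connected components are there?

2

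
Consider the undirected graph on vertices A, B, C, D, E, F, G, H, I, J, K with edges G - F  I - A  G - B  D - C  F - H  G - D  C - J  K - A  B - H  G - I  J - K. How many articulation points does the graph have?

1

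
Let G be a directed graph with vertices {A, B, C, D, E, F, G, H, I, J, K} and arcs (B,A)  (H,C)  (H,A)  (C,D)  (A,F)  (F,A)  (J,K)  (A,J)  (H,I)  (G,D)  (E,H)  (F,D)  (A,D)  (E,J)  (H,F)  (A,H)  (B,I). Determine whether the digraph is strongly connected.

No

There is no directed path from C to A, so the graph is not strongly connected.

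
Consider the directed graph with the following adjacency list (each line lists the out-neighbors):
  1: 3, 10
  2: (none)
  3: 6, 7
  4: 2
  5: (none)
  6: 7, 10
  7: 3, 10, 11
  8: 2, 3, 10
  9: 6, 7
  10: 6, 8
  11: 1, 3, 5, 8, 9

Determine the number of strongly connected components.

4

{1, 3, 6, 7, 8, 9, 10, 11} are all mutually reachable — one SCC of size 8.
{2} is an SCC by itself.
{5} is an SCC by itself.
{4} is an SCC by itself.
That gives 4 strongly connected components.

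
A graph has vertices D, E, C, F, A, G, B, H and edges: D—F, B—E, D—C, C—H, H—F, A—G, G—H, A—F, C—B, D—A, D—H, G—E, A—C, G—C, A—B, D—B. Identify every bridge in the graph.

The edges on the cycle D-A-G-E-B-D are not bridges since each lies on that cycle.
Every edge lies on some cycle, so there are no bridges.

none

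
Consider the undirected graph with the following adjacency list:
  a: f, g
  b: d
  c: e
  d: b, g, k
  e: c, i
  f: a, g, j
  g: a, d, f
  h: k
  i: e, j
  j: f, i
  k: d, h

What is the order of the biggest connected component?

Starting from a we can reach a, b, c, d, e, f, g, h, i, j, k. That is one component of size 11.
The largest has 11 vertices.

11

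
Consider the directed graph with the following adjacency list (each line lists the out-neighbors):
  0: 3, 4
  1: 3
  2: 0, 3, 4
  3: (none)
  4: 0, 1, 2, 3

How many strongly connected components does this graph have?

3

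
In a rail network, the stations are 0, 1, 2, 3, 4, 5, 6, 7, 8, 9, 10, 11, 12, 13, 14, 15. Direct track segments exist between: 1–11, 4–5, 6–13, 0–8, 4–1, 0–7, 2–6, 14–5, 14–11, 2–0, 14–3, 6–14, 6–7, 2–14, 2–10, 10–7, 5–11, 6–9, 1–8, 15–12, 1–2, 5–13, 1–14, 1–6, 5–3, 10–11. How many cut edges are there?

The edges on the cycle 1-2-0-7-6-1 are not bridges since each lies on that cycle.
But removing 15–12 disconnects 15 from 12; removing 6–9 disconnects 6 from 9 — these are bridges.
That makes 2 bridges.

2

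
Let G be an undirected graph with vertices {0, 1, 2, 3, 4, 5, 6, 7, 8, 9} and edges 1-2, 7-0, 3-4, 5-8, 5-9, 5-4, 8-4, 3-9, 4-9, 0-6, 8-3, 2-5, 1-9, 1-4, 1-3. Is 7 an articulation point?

Deleting 7 leaves 2 components (was 2), so 7 is not a cut vertex.

No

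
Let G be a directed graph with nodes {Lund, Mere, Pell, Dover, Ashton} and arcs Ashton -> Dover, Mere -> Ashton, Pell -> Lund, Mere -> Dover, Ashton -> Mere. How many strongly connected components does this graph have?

4

{Mere, Ashton} are all mutually reachable — one SCC of size 2.
{Dover} is an SCC by itself.
{Pell} is an SCC by itself.
{Lund} is an SCC by itself.
That gives 4 strongly connected components.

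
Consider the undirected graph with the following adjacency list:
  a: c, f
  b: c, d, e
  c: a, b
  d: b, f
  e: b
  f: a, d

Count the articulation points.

Removing b increases the component count from 1 to 2, so b is a cut vertex.
By contrast removing d leaves 1 component; it is not a cut vertex. No other vertex is a cut vertex either.

1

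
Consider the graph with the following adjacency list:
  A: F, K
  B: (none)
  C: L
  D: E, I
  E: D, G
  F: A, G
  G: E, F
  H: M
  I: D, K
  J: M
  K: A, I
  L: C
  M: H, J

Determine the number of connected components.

4

B is isolated — a component by itself.
Starting from C we can reach C, L. That is one component of size 2.
Starting from H we can reach H, J, M. That is one component of size 3.
Starting from A we can reach A, D, E, F, G, I, K. That is one component of size 7.
Total: 4 components.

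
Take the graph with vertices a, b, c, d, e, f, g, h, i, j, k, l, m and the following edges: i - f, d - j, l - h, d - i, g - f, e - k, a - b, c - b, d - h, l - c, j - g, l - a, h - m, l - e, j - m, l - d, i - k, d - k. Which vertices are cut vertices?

l

Removing l increases the component count from 1 to 2, so l is a cut vertex.
By contrast removing m leaves 1 component; it is not a cut vertex. No other vertex is a cut vertex either.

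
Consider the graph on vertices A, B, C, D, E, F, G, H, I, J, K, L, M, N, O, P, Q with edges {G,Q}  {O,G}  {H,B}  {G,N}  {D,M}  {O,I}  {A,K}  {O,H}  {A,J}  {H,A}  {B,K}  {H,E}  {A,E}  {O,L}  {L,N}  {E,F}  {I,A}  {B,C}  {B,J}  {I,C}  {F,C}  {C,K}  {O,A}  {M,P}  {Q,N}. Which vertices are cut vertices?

M, O

Removing M increases the component count from 2 to 3, so M is a cut vertex.
Removing O increases the component count from 2 to 3, so O is a cut vertex.
By contrast removing B leaves 2 components; it is not a cut vertex. No other vertex is a cut vertex either.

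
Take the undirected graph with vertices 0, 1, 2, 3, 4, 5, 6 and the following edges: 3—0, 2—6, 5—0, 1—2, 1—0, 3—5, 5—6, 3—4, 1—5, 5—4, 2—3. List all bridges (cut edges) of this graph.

none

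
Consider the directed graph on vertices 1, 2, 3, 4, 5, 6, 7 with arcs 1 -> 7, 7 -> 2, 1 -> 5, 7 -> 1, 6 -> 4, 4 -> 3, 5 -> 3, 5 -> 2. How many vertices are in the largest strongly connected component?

{1, 7} are all mutually reachable — one SCC of size 2.
{6} is an SCC by itself.
{3} is an SCC by itself.
{5} is an SCC by itself.
{4} is an SCC by itself.
(and 1 more singleton SCC)
The largest has 2 vertices.

2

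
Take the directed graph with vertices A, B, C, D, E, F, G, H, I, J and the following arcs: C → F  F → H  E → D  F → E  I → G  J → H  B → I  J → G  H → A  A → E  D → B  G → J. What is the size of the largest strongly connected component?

8

{A, B, D, E, G, H, I, J} are all mutually reachable — one SCC of size 8.
{F} is an SCC by itself.
{C} is an SCC by itself.
The largest has 8 vertices.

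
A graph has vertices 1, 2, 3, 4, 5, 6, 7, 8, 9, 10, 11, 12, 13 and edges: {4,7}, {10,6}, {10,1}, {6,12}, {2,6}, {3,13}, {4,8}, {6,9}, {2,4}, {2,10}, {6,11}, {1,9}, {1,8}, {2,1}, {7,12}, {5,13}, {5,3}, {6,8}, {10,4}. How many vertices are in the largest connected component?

Starting from 3 we can reach 3, 5, 13. That is one component of size 3.
Starting from 1 we can reach 1, 2, 4, 6, 7, 8, 9, 10, 11, 12. That is one component of size 10.
The largest has 10 vertices.

10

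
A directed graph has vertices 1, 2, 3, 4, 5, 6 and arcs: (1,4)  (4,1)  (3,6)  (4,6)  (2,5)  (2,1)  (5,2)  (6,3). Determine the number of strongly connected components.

{3, 6} are all mutually reachable — one SCC of size 2.
{1, 4} are all mutually reachable — one SCC of size 2.
{2, 5} are all mutually reachable — one SCC of size 2.
That gives 3 strongly connected components.

3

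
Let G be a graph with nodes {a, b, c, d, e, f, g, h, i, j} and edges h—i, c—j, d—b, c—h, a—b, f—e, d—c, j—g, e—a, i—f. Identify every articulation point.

Removing c increases the component count from 1 to 2, so c is a cut vertex.
Removing j increases the component count from 1 to 2, so j is a cut vertex.
By contrast removing b leaves 1 component; it is not a cut vertex. No other vertex is a cut vertex either.

c, j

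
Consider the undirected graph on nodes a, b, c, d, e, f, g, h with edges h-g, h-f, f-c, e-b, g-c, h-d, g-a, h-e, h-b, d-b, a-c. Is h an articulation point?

Deleting h raises the number of components from 1 to 2, so h is a cut vertex.

Yes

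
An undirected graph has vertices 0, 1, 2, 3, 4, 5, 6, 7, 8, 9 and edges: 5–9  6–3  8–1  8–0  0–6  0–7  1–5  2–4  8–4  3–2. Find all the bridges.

0-7, 1-5, 1-8, 5-9

The edges on the cycle 8-0-6-3-2-4-8 are not bridges since each lies on that cycle.
But removing 8–1 disconnects 8 from 1; removing 5–9 disconnects 5 from 9; removing 0–7 disconnects 0 from 7; removing 5–1 disconnects 5 from 1 — these are bridges.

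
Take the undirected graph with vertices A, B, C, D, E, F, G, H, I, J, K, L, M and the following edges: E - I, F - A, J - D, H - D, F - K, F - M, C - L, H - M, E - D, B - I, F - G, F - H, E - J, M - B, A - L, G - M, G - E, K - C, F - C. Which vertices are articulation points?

Removing F increases the component count from 1 to 2, so F is a cut vertex.
By contrast removing A leaves 1 component; it is not a cut vertex. No other vertex is a cut vertex either.

F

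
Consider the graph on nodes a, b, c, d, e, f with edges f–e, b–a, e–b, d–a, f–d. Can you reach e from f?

From f we can reach a, b, d, e, f, which includes e.

Yes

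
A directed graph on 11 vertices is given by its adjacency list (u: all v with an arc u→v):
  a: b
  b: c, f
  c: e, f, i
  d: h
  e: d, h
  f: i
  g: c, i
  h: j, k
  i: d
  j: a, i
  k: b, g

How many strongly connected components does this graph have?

1

{a, b, c, d, e, f, g, h, i, j, k} are all mutually reachable — one SCC of size 11.
That gives 1 strongly connected component.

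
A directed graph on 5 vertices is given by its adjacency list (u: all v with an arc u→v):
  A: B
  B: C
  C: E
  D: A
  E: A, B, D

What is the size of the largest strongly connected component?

{A, B, C, D, E} are all mutually reachable — one SCC of size 5.
The largest has 5 vertices.

5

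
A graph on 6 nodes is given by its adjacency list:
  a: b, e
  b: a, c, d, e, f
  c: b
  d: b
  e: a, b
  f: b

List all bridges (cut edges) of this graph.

b-c, b-d, b-f

The edges on the cycle a-b-e-a are not bridges since each lies on that cycle.
But removing b-d disconnects b from d; removing b-f disconnects b from f; removing b-c disconnects b from c — these are bridges.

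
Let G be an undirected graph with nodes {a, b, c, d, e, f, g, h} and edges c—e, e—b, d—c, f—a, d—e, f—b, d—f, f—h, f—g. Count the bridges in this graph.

3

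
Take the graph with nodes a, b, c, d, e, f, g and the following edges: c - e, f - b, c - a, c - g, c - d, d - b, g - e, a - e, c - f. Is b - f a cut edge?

No

After removing b - f, the path b-d-c-f still connects them, so the edge is not a bridge.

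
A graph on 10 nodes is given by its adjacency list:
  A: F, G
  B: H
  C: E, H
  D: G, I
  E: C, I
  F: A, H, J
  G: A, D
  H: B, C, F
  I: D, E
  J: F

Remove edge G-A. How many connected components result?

1

G and A are still connected via G-D-I-E-C-H-F-A, so the component count stays at 1.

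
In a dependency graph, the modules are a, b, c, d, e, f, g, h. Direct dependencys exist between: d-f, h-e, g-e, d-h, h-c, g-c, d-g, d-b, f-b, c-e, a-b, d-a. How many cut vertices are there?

Removing d increases the component count from 1 to 2, so d is a cut vertex.
By contrast removing h leaves 1 component; it is not a cut vertex. No other vertex is a cut vertex either.

1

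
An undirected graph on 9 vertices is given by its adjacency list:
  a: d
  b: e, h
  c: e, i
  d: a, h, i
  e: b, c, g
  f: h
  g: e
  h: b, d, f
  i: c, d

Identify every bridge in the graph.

a-d, e-g, f-h

The edges on the cycle h-d-i-c-e-b-h are not bridges since each lies on that cycle.
But removing h-f disconnects h from f; removing g-e disconnects g from e; removing d-a disconnects d from a — these are bridges.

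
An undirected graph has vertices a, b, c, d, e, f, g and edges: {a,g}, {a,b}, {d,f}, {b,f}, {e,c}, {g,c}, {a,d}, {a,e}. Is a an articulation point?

Deleting a raises the number of components from 1 to 2, so a is a cut vertex.

Yes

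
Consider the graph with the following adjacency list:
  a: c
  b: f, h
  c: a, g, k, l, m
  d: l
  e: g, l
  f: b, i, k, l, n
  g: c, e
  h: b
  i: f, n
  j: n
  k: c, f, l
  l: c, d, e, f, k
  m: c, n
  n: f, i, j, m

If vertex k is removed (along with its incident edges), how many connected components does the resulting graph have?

1

With k gone, the remaining components are: {a, b, c, d, e, f, g, h, i, j, l, m, n}.
That is 1 component.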